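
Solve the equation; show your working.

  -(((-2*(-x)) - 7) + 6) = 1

Step 1. [-(((-2*(-x)) - 7) + 6) = 1] LHS negated; negate both sides, so neg: ((-2*(-x)) - 7) + 6 = -1.
Step 2. [((-2*(-x)) - 7) + 6 = -1] 6 comes off first (subtract 6), so sub: (-2*(-x)) - 7 = -7.
Step 3. [(-2*(-x)) - 7 = -7] -7 is outermost — add 7 both sides ⇒ sub: -2*(-x) = 0.
Step 4. [-2*(-x) = 0] LHS = -2·(…); ÷-2 both sides. So div: -x = 0.
Step 5. [-x = 0] leading − — multiply by −1, so neg: x = 0.

Answer: x ∈ {0}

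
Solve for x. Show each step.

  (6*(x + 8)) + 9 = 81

Step 1. [(6*(x + 8)) + 9 = 81] subtract 9: x sits inside (… + 9) ⇒ sub: 6*(x + 8) = 72.
Step 2. [6*(x + 8) = 72] leading coefficient 6: divide by 6. So div: x + 8 = 12.
Step 3. [x + 8 = 12] 8 comes off first (subtract 8), so sub: x = 4.

Answer: x ∈ {4}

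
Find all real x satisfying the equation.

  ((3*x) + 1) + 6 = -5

Step 1. [((3*x) + 1) + 6 = -5] peel the +6: subtract 6 from each side ⇒ sub: (3*x) + 1 = -11.
Step 2. [(3*x) + 1 = -11] subtract 1: x sits inside (… + 1), so sub: 3*x = -12.
Step 3. [3*x = -12] LHS = 3·(…); ÷3 both sides. So div: x = -4.

Answer: x ∈ {-4}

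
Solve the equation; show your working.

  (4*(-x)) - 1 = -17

Step 1. [(4*(-x)) - 1 = -17] add 1: x sits inside (… - 1), so sub: 4*(-x) = -16.
Step 2. [4*(-x) = -16] divide by the outer 4. So div: -x = -4.
Step 3. [-x = -4] flip signs both sides. So neg: x = 4.

Answer: x ∈ {4}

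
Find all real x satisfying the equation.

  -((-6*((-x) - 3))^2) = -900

Step 1. [-((-6*((-x) - 3))^2) = -900] flip signs both sides, so neg: (-6*((-x) - 3))^2 = 900.
Step 2. [(-6*((-x) - 3))^2 = 900] LHS squared, RHS 900 ≥ 0: apply √ (±), so sqrt: -6*((-x) - 3) = 30 or -30.
Step 3. [-6*((-x) - 3) = 30 or -30] LHS = -6·(…); ÷-6 both sides. So div: (-x) - 3 = -5 or 5.
Step 4. [(-x) - 3 = -5 or 5] add 3: x sits inside (… - 3), so sub: -x = -2 or 8.
Step 5. [-x = -2 or 8] leading − — multiply by −1 ⇒ neg: x = 2 or -8.

Answer: x ∈ {-8, 2}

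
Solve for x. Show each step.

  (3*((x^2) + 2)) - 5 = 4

Step 1. [(3*((x^2) + 2)) - 5 = 4] -5 is outermost — add 5 both sides ⇒ sub: 3*((x^2) + 2) = 9.
Step 2. [3*((x^2) + 2) = 9] 3·(inner) — divide through by 3 ⇒ div: (x^2) + 2 = 3.
Step 3. [(x^2) + 2 = 3] peel the +2: subtract 2 from each side. So sub: x^2 = 1.
Step 4. [x^2 = 1] √ both sides: 1 ≥ 0 gives two branches. So sqrt: x = 1 or -1.

Answer: x ∈ {-1, 1}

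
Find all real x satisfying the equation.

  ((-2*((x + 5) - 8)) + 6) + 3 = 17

Step 1. [((-2*((x + 5) - 8)) + 6) + 3 = 17] 3 comes off first (subtract 3) ⇒ sub: (-2*((x + 5) - 8)) + 6 = 14.
Step 2. [(-2*((x + 5) - 8)) + 6 = 14] peel the +6: subtract 6 from each side ⇒ sub: -2*((x + 5) - 8) = 8.
Step 3. [-2*((x + 5) - 8) = 8] LHS = -2·(…); ÷-2 both sides. So div: (x + 5) - 8 = -4.
Step 4. [(x + 5) - 8 = -4] -8 is outermost — add 8 both sides. So sub: x + 5 = 4.
Step 5. [x + 5 = 4] the outer +5 inverts by subtracting 5 ⇒ sub: x = -1.

Answer: x ∈ {-1}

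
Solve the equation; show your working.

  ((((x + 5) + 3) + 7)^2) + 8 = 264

Step 1. [((((x + 5) + 3) + 7)^2) + 8 = 264] +8 is outermost — subtract 8 both sides ⇒ sub: (((x + 5) + 3) + 7)^2 = 256.
Step 2. [(((x + 5) + 3) + 7)^2 = 256] LHS squared, RHS 256 ≥ 0: apply √ (±), so sqrt: ((x + 5) + 3) + 7 = 16 or -16.
Step 3. [((x + 5) + 3) + 7 = 16 or -16] +7 is outermost — subtract 7 both sides ⇒ sub: (x + 5) + 3 = 9 or -23.
Step 4. [(x + 5) + 3 = 9 or -23] peel the +3: subtract 3 from each side ⇒ sub: x + 5 = 6 or -26.
Step 5. [x + 5 = 6 or -26] peel the +5: subtract 5 from each side, so sub: x = 1 or -31.

Answer: x ∈ {-31, 1}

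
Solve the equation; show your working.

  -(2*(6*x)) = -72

Step 1. [-(2*(6*x)) = -72] LHS negated; negate both sides, so neg: 2*(6*x) = 72.
Step 2. [2*(6*x) = 72] LHS = 2·(…); ÷2 both sides ⇒ div: 6*x = 36.
Step 3. [6*x = 36] leading coefficient 6: divide by 6 ⇒ div: x = 6.

Answer: x ∈ {6}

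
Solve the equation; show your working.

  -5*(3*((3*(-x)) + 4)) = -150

Step 1. [-5*(3*((3*(-x)) + 4)) = -150] leading coefficient -5: divide by -5. So div: 3*((3*(-x)) + 4) = 30.
Step 2. [3*((3*(-x)) + 4) = 30] LHS = 3·(…); ÷3 both sides, so div: (3*(-x)) + 4 = 10.
Step 3. [(3*(-x)) + 4 = 10] subtract 4: x sits inside (… + 4). So sub: 3*(-x) = 6.
Step 4. [3*(-x) = 6] leading coefficient 3: divide by 3, so div: -x = 2.
Step 5. [-x = 2] LHS negated; negate both sides. So neg: x = -2.

Answer: x ∈ {-2}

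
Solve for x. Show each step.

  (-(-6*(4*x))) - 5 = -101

Step 1. [(-(-6*(4*x))) - 5 = -101] 5 comes off first (add 5) ⇒ sub: -(-6*(4*x)) = -96.
Step 2. [-(-6*(4*x)) = -96] leading − — multiply by −1, so neg: -6*(4*x) = 96.
Step 3. [-6*(4*x) = 96] leading coefficient -6: divide by -6. So div: 4*x = -16.
Step 4. [4*x = -16] divide by the outer 4. So div: x = -4.

Answer: x ∈ {-4}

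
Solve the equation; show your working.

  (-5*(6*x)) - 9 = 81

Step 1. [(-5*(6*x)) - 9 = 81] add 9: x sits inside (… - 9) ⇒ sub: -5*(6*x) = 90.
Step 2. [-5*(6*x) = 90] LHS = -5·(…); ÷-5 both sides, so div: 6*x = -18.
Step 3. [6*x = -18] LHS = 6·(…); ÷6 both sides, so div: x = -3.

Answer: x ∈ {-3}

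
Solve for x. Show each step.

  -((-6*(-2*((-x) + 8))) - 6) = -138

Step 1. [-((-6*(-2*((-x) + 8))) - 6) = -138] LHS negated; negate both sides, so neg: (-6*(-2*((-x) + 8))) - 6 = 138.
Step 2. [(-6*(-2*((-x) + 8))) - 6 = 138] 6 comes off first (add 6). So sub: -6*(-2*((-x) + 8)) = 144.
Step 3. [-6*(-2*((-x) + 8)) = 144] LHS = -6·(…); ÷-6 both sides. So div: -2*((-x) + 8) = -24.
Step 4. [-2*((-x) + 8) = -24] -2·(inner) — divide through by -2 ⇒ div: (-x) + 8 = 12.
Step 5. [(-x) + 8 = 12] the outer +8 inverts by subtracting 8. So sub: -x = 4.
Step 6. [-x = 4] leading − — multiply by −1 ⇒ neg: x = -4.

Answer: x ∈ {-4}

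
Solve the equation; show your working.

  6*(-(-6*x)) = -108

Step 1. [6*(-(-6*x)) = -108] LHS = 6·(…); ÷6 both sides, so div: -(-6*x) = -18.
Step 2. [-(-6*x) = -18] flip signs both sides ⇒ neg: -6*x = 18.
Step 3. [-6*x = 18] leading coefficient -6: divide by -6. So div: x = -3.

Answer: x ∈ {-3}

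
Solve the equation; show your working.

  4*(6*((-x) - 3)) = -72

Step 1. [4*(6*((-x) - 3)) = -72] leading coefficient 4: divide by 4. So div: 6*((-x) - 3) = -18.
Step 2. [6*((-x) - 3) = -18] 6·(inner) — divide through by 6, so div: (-x) - 3 = -3.
Step 3. [(-x) - 3 = -3] 3 comes off first (add 3), so sub: -x = 0.
Step 4. [-x = 0] leading − — multiply by −1. So neg: x = 0.

Answer: x ∈ {0}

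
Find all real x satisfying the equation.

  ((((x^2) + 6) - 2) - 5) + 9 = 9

Step 1. [((((x^2) + 6) - 2) - 5) + 9 = 9] subtract 9: x sits inside (… + 9), so sub: (((x^2) + 6) - 2) - 5 = 0.
Step 2. [(((x^2) + 6) - 2) - 5 = 0] add 5: x sits inside (… - 5), so sub: ((x^2) + 6) - 2 = 5.
Step 3. [((x^2) + 6) - 2 = 5] the outer -2 inverts by adding 2. So sub: (x^2) + 6 = 7.
Step 4. [(x^2) + 6 = 7] +6 is outermost — subtract 6 both sides ⇒ sub: x^2 = 1.
Step 5. [x^2 = 1] √ both sides: 1 ≥ 0 gives two branches ⇒ sqrt: x = 1 or -1.

Answer: x ∈ {-1, 1}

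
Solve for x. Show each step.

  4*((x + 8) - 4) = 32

Step 1. [4*((x + 8) - 4) = 32] LHS = 4·(…); ÷4 both sides ⇒ div: (x + 8) - 4 = 8.
Step 2. [(x + 8) - 4 = 8] add 4: x sits inside (… - 4). So sub: x + 8 = 12.
Step 3. [x + 8 = 12] 8 comes off first (subtract 8). So sub: x = 4.

Answer: x ∈ {4}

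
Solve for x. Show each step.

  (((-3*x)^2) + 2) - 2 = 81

Step 1. [(((-3*x)^2) + 2) - 2 = 81] -2 is outermost — add 2 both sides ⇒ sub: ((-3*x)^2) + 2 = 83.
Step 2. [((-3*x)^2) + 2 = 83] peel the +2: subtract 2 from each side ⇒ sub: (-3*x)^2 = 81.
Step 3. [(-3*x)^2 = 81] 81 ≥ 0, LHS is (·)² — take ±√, so sqrt: -3*x = 9 or -9.
Step 4. [-3*x = 9 or -9] leading coefficient -3: divide by -3, so div: x = -3 or 3.

Answer: x ∈ {-3, 3}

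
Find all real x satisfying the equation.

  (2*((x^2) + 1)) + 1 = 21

Step 1. [(2*((x^2) + 1)) + 1 = 21] 1 comes off first (subtract 1), so sub: 2*((x^2) + 1) = 20.
Step 2. [2*((x^2) + 1) = 20] 2 out front; divide by 2 ⇒ div: (x^2) + 1 = 10.
Step 3. [(x^2) + 1 = 10] 1 comes off first (subtract 1) ⇒ sub: x^2 = 9.
Step 4. [x^2 = 9] LHS squared, RHS 9 ≥ 0: apply √ (±) ⇒ sqrt: x = 3 or -3.

Answer: x ∈ {-3, 3}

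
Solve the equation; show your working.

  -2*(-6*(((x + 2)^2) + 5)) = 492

Step 1. [-2*(-6*(((x + 2)^2) + 5)) = 492] divide by the outer -2, so div: -6*(((x + 2)^2) + 5) = -246.
Step 2. [-6*(((x + 2)^2) + 5) = -246] LHS = -6·(…); ÷-6 both sides. So div: ((x + 2)^2) + 5 = 41.
Step 3. [((x + 2)^2) + 5 = 41] peel the +5: subtract 5 from each side, so sub: (x + 2)^2 = 36.
Step 4. [(x + 2)^2 = 36] √ both sides: 36 ≥ 0 gives two branches. So sqrt: x + 2 = 6 or -6.
Step 5. [x + 2 = 6 or -6] the outer +2 inverts by subtracting 2. So sub: x = 4 or -8.

Answer: x ∈ {-8, 4}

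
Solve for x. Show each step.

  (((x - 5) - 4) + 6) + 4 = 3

Step 1. [(((x - 5) - 4) + 6) + 4 = 3] 4 comes off first (subtract 4), so sub: ((x - 5) - 4) + 6 = -1.
Step 2. [((x - 5) - 4) + 6 = -1] peel the +6: subtract 6 from each side ⇒ sub: (x - 5) - 4 = -7.
Step 3. [(x - 5) - 4 = -7] add 4: x sits inside (… - 4). So sub: x - 5 = -3.
Step 4. [x - 5 = -3] 5 comes off first (add 5), so sub: x = 2.

Answer: x ∈ {2}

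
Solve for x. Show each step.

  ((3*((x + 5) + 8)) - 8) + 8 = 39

Step 1. [((3*((x + 5) + 8)) - 8) + 8 = 39] 8 comes off first (subtract 8), so sub: (3*((x + 5) + 8)) - 8 = 31.
Step 2. [(3*((x + 5) + 8)) - 8 = 31] add 8: x sits inside (… - 8) ⇒ sub: 3*((x + 5) + 8) = 39.
Step 3. [3*((x + 5) + 8) = 39] LHS = 3·(…); ÷3 both sides, so div: (x + 5) + 8 = 13.
Step 4. [(x + 5) + 8 = 13] 8 comes off first (subtract 8) ⇒ sub: x + 5 = 5.
Step 5. [x + 5 = 5] 5 comes off first (subtract 5) ⇒ sub: x = 0.

Answer: x ∈ {0}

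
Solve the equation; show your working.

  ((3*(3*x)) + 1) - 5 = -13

Step 1. [((3*(3*x)) + 1) - 5 = -13] add 5: x sits inside (… - 5) ⇒ sub: (3*(3*x)) + 1 = -8.
Step 2. [(3*(3*x)) + 1 = -8] the outer +1 inverts by subtracting 1, so sub: 3*(3*x) = -9.
Step 3. [3*(3*x) = -9] LHS = 3·(…); ÷3 both sides, so div: 3*x = -3.
Step 4. [3*x = -3] 3·(inner) — divide through by 3 ⇒ div: x = -1.

Answer: x ∈ {-1}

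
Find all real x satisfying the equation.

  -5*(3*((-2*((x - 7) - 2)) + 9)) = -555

Step 1. [-5*(3*((-2*((x - 7) - 2)) + 9)) = -555] LHS = -5·(…); ÷-5 both sides. So div: 3*((-2*((x - 7) - 2)) + 9) = 111.
Step 2. [3*((-2*((x - 7) - 2)) + 9) = 111] leading coefficient 3: divide by 3. So div: (-2*((x - 7) - 2)) + 9 = 37.
Step 3. [(-2*((x - 7) - 2)) + 9 = 37] subtract 9: x sits inside (… + 9), so sub: -2*((x - 7) - 2) = 28.
Step 4. [-2*((x - 7) - 2) = 28] leading coefficient -2: divide by -2, so div: (x - 7) - 2 = -14.
Step 5. [(x - 7) - 2 = -14] add 2: x sits inside (… - 2), so sub: x - 7 = -12.
Step 6. [x - 7 = -12] the outer -7 inverts by adding 7 ⇒ sub: x = -5.

Answer: x ∈ {-5}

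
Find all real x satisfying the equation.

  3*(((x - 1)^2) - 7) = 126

Step 1. [3*(((x - 1)^2) - 7) = 126] leading coefficient 3: divide by 3. So div: ((x - 1)^2) - 7 = 42.
Step 2. [((x - 1)^2) - 7 = 42] 7 comes off first (add 7). So sub: (x - 1)^2 = 49.
Step 3. [(x - 1)^2 = 49] √ both sides: 49 ≥ 0 gives two branches. So sqrt: x - 1 = 7 or -7.
Step 4. [x - 1 = 7 or -7] the outer -1 inverts by adding 1 ⇒ sub: x = 8 or -6.

Answer: x ∈ {-6, 8}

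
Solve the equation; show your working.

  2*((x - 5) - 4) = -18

Step 1. [2*((x - 5) - 4) = -18] leading coefficient 2: divide by 2. So div: (x - 5) - 4 = -9.
Step 2. [(x - 5) - 4 = -9] 4 comes off first (add 4). So sub: x - 5 = -5.
Step 3. [x - 5 = -5] 5 comes off first (add 5) ⇒ sub: x = 0.

Answer: x ∈ {0}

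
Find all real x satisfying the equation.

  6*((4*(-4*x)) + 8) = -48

Step 1. [6*((4*(-4*x)) + 8) = -48] 6 out front; divide by 6, so div: (4*(-4*x)) + 8 = -8.
Step 2. [(4*(-4*x)) + 8 = -8] the outer +8 inverts by subtracting 8. So sub: 4*(-4*x) = -16.
Step 3. [4*(-4*x) = -16] divide by the outer 4 ⇒ div: -4*x = -4.
Step 4. [-4*x = -4] LHS = -4·(…); ÷-4 both sides. So div: x = 1.

Answer: x ∈ {1}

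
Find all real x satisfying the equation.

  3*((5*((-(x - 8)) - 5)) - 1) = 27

Step 1. [3*((5*((-(x - 8)) - 5)) - 1) = 27] leading coefficient 3: divide by 3 ⇒ div: (5*((-(x - 8)) - 5)) - 1 = 9.
Step 2. [(5*((-(x - 8)) - 5)) - 1 = 9] add 1: x sits inside (… - 1) ⇒ sub: 5*((-(x - 8)) - 5) = 10.
Step 3. [5*((-(x - 8)) - 5) = 10] leading coefficient 5: divide by 5 ⇒ div: (-(x - 8)) - 5 = 2.
Step 4. [(-(x - 8)) - 5 = 2] add 5: x sits inside (… - 5) ⇒ sub: -(x - 8) = 7.
Step 5. [-(x - 8) = 7] flip signs both sides ⇒ neg: x - 8 = -7.
Step 6. [x - 8 = -7] peel the -8: add 8 from each side, so sub: x = 1.

Answer: x ∈ {1}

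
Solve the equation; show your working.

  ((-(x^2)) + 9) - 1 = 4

Step 1. [((-(x^2)) + 9) - 1 = 4] add 1: x sits inside (… - 1) ⇒ sub: (-(x^2)) + 9 = 5.
Step 2. [(-(x^2)) + 9 = 5] peel the +9: subtract 9 from each side ⇒ sub: -(x^2) = -4.
Step 3. [-(x^2) = -4] LHS negated; negate both sides, so neg: x^2 = 4.
Step 4. [x^2 = 4] √ both sides: 4 ≥ 0 gives two branches ⇒ sqrt: x = 2 or -2.

Answer: x ∈ {-2, 2}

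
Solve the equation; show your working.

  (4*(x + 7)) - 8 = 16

Step 1. [(4*(x + 7)) - 8 = 16] peel the -8: add 8 from each side, so sub: 4*(x + 7) = 24.
Step 2. [4*(x + 7) = 24] leading coefficient 4: divide by 4 ⇒ div: x + 7 = 6.
Step 3. [x + 7 = 6] peel the +7: subtract 7 from each side. So sub: x = -1.

Answer: x ∈ {-1}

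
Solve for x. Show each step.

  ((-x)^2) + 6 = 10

Step 1. [((-x)^2) + 6 = 10] the outer +6 inverts by subtracting 6. So sub: (-x)^2 = 4.
Step 2. [(-x)^2 = 4] √ both sides: 4 ≥ 0 gives two branches, so sqrt: -x = 2 or -2.
Step 3. [-x = 2 or -2] LHS negated; negate both sides ⇒ neg: x = -2 or 2.

Answer: x ∈ {-2, 2}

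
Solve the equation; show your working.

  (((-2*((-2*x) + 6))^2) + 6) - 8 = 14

Step 1. [(((-2*((-2*x) + 6))^2) + 6) - 8 = 14] the outer -8 inverts by adding 8. So sub: ((-2*((-2*x) + 6))^2) + 6 = 22.
Step 2. [((-2*((-2*x) + 6))^2) + 6 = 22] peel the +6: subtract 6 from each side ⇒ sub: (-2*((-2*x) + 6))^2 = 16.
Step 3. [(-2*((-2*x) + 6))^2 = 16] LHS squared, RHS 16 ≥ 0: apply √ (±). So sqrt: -2*((-2*x) + 6) = 4 or -4.
Step 4. [-2*((-2*x) + 6) = 4 or -4] divide by the outer -2. So div: (-2*x) + 6 = -2 or 2.
Step 5. [(-2*x) + 6 = -2 or 2] subtract 6: x sits inside (… + 6) ⇒ sub: -2*x = -8 or -4.
Step 6. [-2*x = -8 or -4] leading coefficient -2: divide by -2, so div: x = 4 or 2.

Answer: x ∈ {2, 4}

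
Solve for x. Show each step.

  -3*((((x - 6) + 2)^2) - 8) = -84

Step 1. [-3*((((x - 6) + 2)^2) - 8) = -84] LHS = -3·(…); ÷-3 both sides, so div: (((x - 6) + 2)^2) - 8 = 28.
Step 2. [(((x - 6) + 2)^2) - 8 = 28] add 8: x sits inside (… - 8). So sub: ((x - 6) + 2)^2 = 36.
Step 3. [((x - 6) + 2)^2 = 36] √ both sides: 36 ≥ 0 gives two branches, so sqrt: (x - 6) + 2 = 6 or -6.
Step 4. [(x - 6) + 2 = 6 or -6] subtract 2: x sits inside (… + 2), so sub: x - 6 = 4 or -8.
Step 5. [x - 6 = 4 or -8] add 6: x sits inside (… - 6) ⇒ sub: x = 10 or -2.

Answer: x ∈ {-2, 10}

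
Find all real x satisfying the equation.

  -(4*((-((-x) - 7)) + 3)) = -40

Step 1. [-(4*((-((-x) - 7)) + 3)) = -40] flip signs both sides, so neg: 4*((-((-x) - 7)) + 3) = 40.
Step 2. [4*((-((-x) - 7)) + 3) = 40] 4·(inner) — divide through by 4, so div: (-((-x) - 7)) + 3 = 10.
Step 3. [(-((-x) - 7)) + 3 = 10] the outer +3 inverts by subtracting 3 ⇒ sub: -((-x) - 7) = 7.
Step 4. [-((-x) - 7) = 7] flip signs both sides, so neg: (-x) - 7 = -7.
Step 5. [(-x) - 7 = -7] the outer -7 inverts by adding 7. So sub: -x = 0.
Step 6. [-x = 0] leading − — multiply by −1. So neg: x = 0.

Answer: x ∈ {0}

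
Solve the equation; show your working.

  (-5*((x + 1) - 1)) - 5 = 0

Step 1. [(-5*((x + 1) - 1)) - 5 = 0] common factor -5 (LHS and 0) — divide through ⇒ factor: ((x + 1) - 1) + 1 = 0.
Step 2. [((x + 1) - 1) + 1 = 0] peel the +1: subtract 1 from each side. So sub: (x + 1) - 1 = -1.
Step 3. [(x + 1) - 1 = -1] add 1: x sits inside (… - 1). So sub: x + 1 = 0.
Step 4. [x + 1 = 0] peel the +1: subtract 1 from each side, so sub: x = -1.

Answer: x ∈ {-1}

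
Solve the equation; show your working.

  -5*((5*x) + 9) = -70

Step 1. [-5*((5*x) + 9) = -70] divide by the outer -5. So div: (5*x) + 9 = 14.
Step 2. [(5*x) + 9 = 14] 9 comes off first (subtract 9). So sub: 5*x = 5.
Step 3. [5*x = 5] divide by the outer 5. So div: x = 1.

Answer: x ∈ {1}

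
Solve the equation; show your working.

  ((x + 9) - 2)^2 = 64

Step 1. [((x + 9) - 2)^2 = 64] 64 ≥ 0, LHS is (·)² — take ±√. So sqrt: (x + 9) - 2 = 8 or -8.
Step 2. [(x + 9) - 2 = 8 or -8] peel the -2: add 2 from each side, so sub: x + 9 = 10 or -6.
Step 3. [x + 9 = 10 or -6] peel the +9: subtract 9 from each side, so sub: x = 1 or -15.

Answer: x ∈ {-15, 1}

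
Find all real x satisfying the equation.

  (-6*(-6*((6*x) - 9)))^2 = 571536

Step 1. [(-6*(-6*((6*x) - 9)))^2 = 571536] LHS squared, RHS 571536 ≥ 0: apply √ (±). So sqrt: -6*(-6*((6*x) - 9)) = 756 or -756.
Step 2. [-6*(-6*((6*x) - 9)) = 756 or -756] leading coefficient -6: divide by -6, so div: -6*((6*x) - 9) = -126 or 126.
Step 3. [-6*((6*x) - 9) = -126 or 126] leading coefficient -6: divide by -6 ⇒ div: (6*x) - 9 = 21 or -21.
Step 4. [(6*x) - 9 = 21 or -21] the outer -9 inverts by adding 9. So sub: 6*x = 30 or -12.
Step 5. [6*x = 30 or -12] 6 out front; divide by 6 ⇒ div: x = 5 or -2.

Answer: x ∈ {-2, 5}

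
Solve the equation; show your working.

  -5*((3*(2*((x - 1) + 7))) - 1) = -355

Step 1. [-5*((3*(2*((x - 1) + 7))) - 1) = -355] LHS = -5·(…); ÷-5 both sides. So div: (3*(2*((x - 1) + 7))) - 1 = 71.
Step 2. [(3*(2*((x - 1) + 7))) - 1 = 71] peel the -1: add 1 from each side. So sub: 3*(2*((x - 1) + 7)) = 72.
Step 3. [3*(2*((x - 1) + 7)) = 72] LHS = 3·(…); ÷3 both sides ⇒ div: 2*((x - 1) + 7) = 24.
Step 4. [2*((x - 1) + 7) = 24] leading coefficient 2: divide by 2, so div: (x - 1) + 7 = 12.
Step 5. [(x - 1) + 7 = 12] subtract 7: x sits inside (… + 7) ⇒ sub: x - 1 = 5.
Step 6. [x - 1 = 5] peel the -1: add 1 from each side. So sub: x = 6.

Answer: x ∈ {6}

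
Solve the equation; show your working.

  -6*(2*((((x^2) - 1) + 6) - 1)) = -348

Step 1. [-6*(2*((((x^2) - 1) + 6) - 1)) = -348] LHS = -6·(…); ÷-6 both sides, so div: 2*((((x^2) - 1) + 6) - 1) = 58.
Step 2. [2*((((x^2) - 1) + 6) - 1) = 58] divide by the outer 2, so div: (((x^2) - 1) + 6) - 1 = 29.
Step 3. [(((x^2) - 1) + 6) - 1 = 29] peel the -1: add 1 from each side. So sub: ((x^2) - 1) + 6 = 30.
Step 4. [((x^2) - 1) + 6 = 30] subtract 6: x sits inside (… + 6), so sub: (x^2) - 1 = 24.
Step 5. [(x^2) - 1 = 24] peel the -1: add 1 from each side, so sub: x^2 = 25.
Step 6. [x^2 = 25] √ both sides: 25 ≥ 0 gives two branches, so sqrt: x = 5 or -5.

Answer: x ∈ {-5, 5}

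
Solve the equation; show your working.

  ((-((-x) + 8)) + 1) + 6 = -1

Step 1. [((-((-x) + 8)) + 1) + 6 = -1] 6 comes off first (subtract 6). So sub: (-((-x) + 8)) + 1 = -7.
Step 2. [(-((-x) + 8)) + 1 = -7] peel the +1: subtract 1 from each side ⇒ sub: -((-x) + 8) = -8.
Step 3. [-((-x) + 8) = -8] LHS negated; negate both sides ⇒ neg: (-x) + 8 = 8.
Step 4. [(-x) + 8 = 8] +8 is outermost — subtract 8 both sides ⇒ sub: -x = 0.
Step 5. [-x = 0] leading − — multiply by −1, so neg: x = 0.

Answer: x ∈ {0}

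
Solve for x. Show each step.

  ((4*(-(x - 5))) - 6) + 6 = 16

Step 1. [((4*(-(x - 5))) - 6) + 6 = 16] subtract 6: x sits inside (… + 6) ⇒ sub: (4*(-(x - 5))) - 6 = 10.
Step 2. [(4*(-(x - 5))) - 6 = 10] 6 comes off first (add 6). So sub: 4*(-(x - 5)) = 16.
Step 3. [4*(-(x - 5)) = 16] divide by the outer 4, so div: -(x - 5) = 4.
Step 4. [-(x - 5) = 4] flip signs both sides. So neg: x - 5 = -4.
Step 5. [x - 5 = -4] peel the -5: add 5 from each side ⇒ sub: x = 1.

Answer: x ∈ {1}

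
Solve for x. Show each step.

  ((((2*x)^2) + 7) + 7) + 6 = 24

Step 1. [((((2*x)^2) + 7) + 7) + 6 = 24] peel the +6: subtract 6 from each side, so sub: (((2*x)^2) + 7) + 7 = 18.
Step 2. [(((2*x)^2) + 7) + 7 = 18] subtract 7: x sits inside (… + 7) ⇒ sub: ((2*x)^2) + 7 = 11.
Step 3. [((2*x)^2) + 7 = 11] +7 is outermost — subtract 7 both sides ⇒ sub: (2*x)^2 = 4.
Step 4. [(2*x)^2 = 4] 4 ≥ 0, LHS is (·)² — take ±√, so sqrt: 2*x = 2 or -2.
Step 5. [2*x = 2 or -2] 2 out front; divide by 2, so div: x = 1 or -1.

Answer: x ∈ {-1, 1}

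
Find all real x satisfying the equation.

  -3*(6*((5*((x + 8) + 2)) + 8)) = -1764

Step 1. [-3*(6*((5*((x + 8) + 2)) + 8)) = -1764] leading coefficient -3: divide by -3, so div: 6*((5*((x + 8) + 2)) + 8) = 588.
Step 2. [6*((5*((x + 8) + 2)) + 8) = 588] leading coefficient 6: divide by 6, so div: (5*((x + 8) + 2)) + 8 = 98.
Step 3. [(5*((x + 8) + 2)) + 8 = 98] subtract 8: x sits inside (… + 8), so sub: 5*((x + 8) + 2) = 90.
Step 4. [5*((x + 8) + 2) = 90] divide by the outer 5, so div: (x + 8) + 2 = 18.
Step 5. [(x + 8) + 2 = 18] +2 is outermost — subtract 2 both sides ⇒ sub: x + 8 = 16.
Step 6. [x + 8 = 16] the outer +8 inverts by subtracting 8, so sub: x = 8.

Answer: x ∈ {8}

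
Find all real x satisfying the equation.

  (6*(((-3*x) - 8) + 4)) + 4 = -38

Step 1. [(6*(((-3*x) - 8) + 4)) + 4 = -38] peel the +4: subtract 4 from each side, so sub: 6*(((-3*x) - 8) + 4) = -42.
Step 2. [6*(((-3*x) - 8) + 4) = -42] 6 out front; divide by 6 ⇒ div: ((-3*x) - 8) + 4 = -7.
Step 3. [((-3*x) - 8) + 4 = -7] 4 comes off first (subtract 4). So sub: (-3*x) - 8 = -11.
Step 4. [(-3*x) - 8 = -11] add 8: x sits inside (… - 8), so sub: -3*x = -3.
Step 5. [-3*x = -3] LHS = -3·(…); ÷-3 both sides ⇒ div: x = 1.

Answer: x ∈ {1}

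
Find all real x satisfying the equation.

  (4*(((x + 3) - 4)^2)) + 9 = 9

Step 1. [(4*(((x + 3) - 4)^2)) + 9 = 9] the outer +9 inverts by subtracting 9. So sub: 4*(((x + 3) - 4)^2) = 0.
Step 2. [4*(((x + 3) - 4)^2) = 0] 4 out front; divide by 4 ⇒ div: ((x + 3) - 4)^2 = 0.
Step 3. [((x + 3) - 4)^2 = 0] √ both sides: 0 ≥ 0 gives two branches, so sqrt: (x + 3) - 4 = 0.
Step 4. [(x + 3) - 4 = 0] the outer -4 inverts by adding 4. So sub: x + 3 = 4.
Step 5. [x + 3 = 4] 3 comes off first (subtract 3) ⇒ sub: x = 1.

Answer: x ∈ {1}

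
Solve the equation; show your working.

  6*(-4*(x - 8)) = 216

Step 1. [6*(-4*(x - 8)) = 216] LHS = 6·(…); ÷6 both sides. So div: -4*(x - 8) = 36.
Step 2. [-4*(x - 8) = 36] -4·(inner) — divide through by -4 ⇒ div: x - 8 = -9.
Step 3. [x - 8 = -9] 8 comes off first (add 8). So sub: x = -1.

Answer: x ∈ {-1}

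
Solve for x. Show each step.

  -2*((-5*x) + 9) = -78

Step 1. [-2*((-5*x) + 9) = -78] -2·(inner) — divide through by -2 ⇒ div: (-5*x) + 9 = 39.
Step 2. [(-5*x) + 9 = 39] peel the +9: subtract 9 from each side. So sub: -5*x = 30.
Step 3. [-5*x = 30] -5·(inner) — divide through by -5 ⇒ div: x = -6.

Answer: x ∈ {-6}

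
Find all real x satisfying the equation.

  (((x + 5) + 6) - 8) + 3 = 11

Step 1. [(((x + 5) + 6) - 8) + 3 = 11] 3 comes off first (subtract 3). So sub: ((x + 5) + 6) - 8 = 8.
Step 2. [((x + 5) + 6) - 8 = 8] peel the -8: add 8 from each side ⇒ sub: (x + 5) + 6 = 16.
Step 3. [(x + 5) + 6 = 16] subtract 6: x sits inside (… + 6). So sub: x + 5 = 10.
Step 4. [x + 5 = 10] the outer +5 inverts by subtracting 5. So sub: x = 5.

Answer: x ∈ {5}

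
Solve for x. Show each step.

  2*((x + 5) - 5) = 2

Step 1. [2*((x + 5) - 5) = 2] LHS = 2·(…); ÷2 both sides. So div: (x + 5) - 5 = 1.
Step 2. [(x + 5) - 5 = 1] -5 is outermost — add 5 both sides, so sub: x + 5 = 6.
Step 3. [x + 5 = 6] the outer +5 inverts by subtracting 5 ⇒ sub: x = 1.

Answer: x ∈ {1}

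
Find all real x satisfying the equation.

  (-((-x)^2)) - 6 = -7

Step 1. [(-((-x)^2)) - 6 = -7] add 6: x sits inside (… - 6) ⇒ sub: -((-x)^2) = -1.
Step 2. [-((-x)^2) = -1] LHS negated; negate both sides. So neg: (-x)^2 = 1.
Step 3. [(-x)^2 = 1] LHS squared, RHS 1 ≥ 0: apply √ (±). So sqrt: -x = 1 or -1.
Step 4. [-x = 1 or -1] flip signs both sides. So neg: x = -1 or 1.

Answer: x ∈ {-1, 1}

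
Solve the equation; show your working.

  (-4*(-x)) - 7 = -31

Step 1. [(-4*(-x)) - 7 = -31] add 7: x sits inside (… - 7), so sub: -4*(-x) = -24.
Step 2. [-4*(-x) = -24] -4 out front; divide by -4. So div: -x = 6.
Step 3. [-x = 6] LHS negated; negate both sides ⇒ neg: x = -6.

Answer: x ∈ {-6}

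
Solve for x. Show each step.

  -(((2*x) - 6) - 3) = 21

Step 1. [-(((2*x) - 6) - 3) = 21] flip signs both sides, so neg: ((2*x) - 6) - 3 = -21.
Step 2. [((2*x) - 6) - 3 = -21] 3 comes off first (add 3). So sub: (2*x) - 6 = -18.
Step 3. [(2*x) - 6 = -18] add 6: x sits inside (… - 6). So sub: 2*x = -12.
Step 4. [2*x = -12] leading coefficient 2: divide by 2. So div: x = -6.

Answer: x ∈ {-6}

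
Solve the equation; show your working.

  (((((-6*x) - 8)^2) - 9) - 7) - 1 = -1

Step 1. [(((((-6*x) - 8)^2) - 9) - 7) - 1 = -1] the outer -1 inverts by adding 1. So sub: ((((-6*x) - 8)^2) - 9) - 7 = 0.
Step 2. [((((-6*x) - 8)^2) - 9) - 7 = 0] add 7: x sits inside (… - 7). So sub: (((-6*x) - 8)^2) - 9 = 7.
Step 3. [(((-6*x) - 8)^2) - 9 = 7] 9 comes off first (add 9). So sub: ((-6*x) - 8)^2 = 16.
Step 4. [((-6*x) - 8)^2 = 16] LHS squared, RHS 16 ≥ 0: apply √ (±) ⇒ sqrt: (-6*x) - 8 = 4 or -4.
Step 5. [(-6*x) - 8 = 4 or -4] -8 is outermost — add 8 both sides. So sub: -6*x = 12 or 4.
Step 6. [-6*x = 12 or 4] leading coefficient -6: divide by -6 ⇒ div: x = -2 or -2/3.

Answer: x ∈ {-2, -2/3}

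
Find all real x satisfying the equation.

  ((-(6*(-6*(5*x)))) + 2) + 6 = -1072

Step 1. [((-(6*(-6*(5*x)))) + 2) + 6 = -1072] 6 comes off first (subtract 6). So sub: (-(6*(-6*(5*x)))) + 2 = -1078.
Step 2. [(-(6*(-6*(5*x)))) + 2 = -1078] peel the +2: subtract 2 from each side, so sub: -(6*(-6*(5*x))) = -1080.
Step 3. [-(6*(-6*(5*x))) = -1080] LHS negated; negate both sides ⇒ neg: 6*(-6*(5*x)) = 1080.
Step 4. [6*(-6*(5*x)) = 1080] LHS = 6·(…); ÷6 both sides, so div: -6*(5*x) = 180.
Step 5. [-6*(5*x) = 180] -6 out front; divide by -6, so div: 5*x = -30.
Step 6. [5*x = -30] 5 out front; divide by 5 ⇒ div: x = -6.

Answer: x ∈ {-6}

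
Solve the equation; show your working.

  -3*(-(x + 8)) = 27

Step 1. [-3*(-(x + 8)) = 27] divide by the outer -3, so div: -(x + 8) = -9.
Step 2. [-(x + 8) = -9] LHS negated; negate both sides ⇒ neg: x + 8 = 9.
Step 3. [x + 8 = 9] peel the +8: subtract 8 from each side ⇒ sub: x = 1.

Answer: x ∈ {1}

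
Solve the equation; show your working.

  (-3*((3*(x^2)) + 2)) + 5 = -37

Step 1. [(-3*((3*(x^2)) + 2)) + 5 = -37] the outer +5 inverts by subtracting 5, so sub: -3*((3*(x^2)) + 2) = -42.
Step 2. [-3*((3*(x^2)) + 2) = -42] -3·(inner) — divide through by -3 ⇒ div: (3*(x^2)) + 2 = 14.
Step 3. [(3*(x^2)) + 2 = 14] 2 comes off first (subtract 2) ⇒ sub: 3*(x^2) = 12.
Step 4. [3*(x^2) = 12] LHS = 3·(…); ÷3 both sides. So div: x^2 = 4.
Step 5. [x^2 = 4] √ both sides: 4 ≥ 0 gives two branches. So sqrt: x = 2 or -2.

Answer: x ∈ {-2, 2}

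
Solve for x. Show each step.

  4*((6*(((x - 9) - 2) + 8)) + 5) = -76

Step 1. [4*((6*(((x - 9) - 2) + 8)) + 5) = -76] divide by the outer 4 ⇒ div: (6*(((x - 9) - 2) + 8)) + 5 = -19.
Step 2. [(6*(((x - 9) - 2) + 8)) + 5 = -19] peel the +5: subtract 5 from each side. So sub: 6*(((x - 9) - 2) + 8) = -24.
Step 3. [6*(((x - 9) - 2) + 8) = -24] 6·(inner) — divide through by 6, so div: ((x - 9) - 2) + 8 = -4.
Step 4. [((x - 9) - 2) + 8 = -4] +8 is outermost — subtract 8 both sides, so sub: (x - 9) - 2 = -12.
Step 5. [(x - 9) - 2 = -12] peel the -2: add 2 from each side ⇒ sub: x - 9 = -10.
Step 6. [x - 9 = -10] peel the -9: add 9 from each side ⇒ sub: x = -1.

Answer: x ∈ {-1}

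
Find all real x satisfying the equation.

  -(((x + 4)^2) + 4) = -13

Step 1. [-(((x + 4)^2) + 4) = -13] leading − — multiply by −1, so neg: ((x + 4)^2) + 4 = 13.
Step 2. [((x + 4)^2) + 4 = 13] +4 is outermost — subtract 4 both sides. So sub: (x + 4)^2 = 9.
Step 3. [(x + 4)^2 = 9] √ both sides: 9 ≥ 0 gives two branches, so sqrt: x + 4 = 3 or -3.
Step 4. [x + 4 = 3 or -3] 4 comes off first (subtract 4). So sub: x = -1 or -7.

Answer: x ∈ {-7, -1}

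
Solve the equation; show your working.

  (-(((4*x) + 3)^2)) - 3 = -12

Step 1. [(-(((4*x) + 3)^2)) - 3 = -12] the outer -3 inverts by adding 3 ⇒ sub: -(((4*x) + 3)^2) = -9.
Step 2. [-(((4*x) + 3)^2) = -9] LHS negated; negate both sides ⇒ neg: ((4*x) + 3)^2 = 9.
Step 3. [((4*x) + 3)^2 = 9] √ both sides: 9 ≥ 0 gives two branches, so sqrt: (4*x) + 3 = 3 or -3.
Step 4. [(4*x) + 3 = 3 or -3] +3 is outermost — subtract 3 both sides. So sub: 4*x = 0 or -6.
Step 5. [4*x = 0 or -6] 4·(inner) — divide through by 4. So div: x = 0 or -3/2.

Answer: x ∈ {-3/2, 0}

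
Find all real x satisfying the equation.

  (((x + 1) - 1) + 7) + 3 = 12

Step 1. [(((x + 1) - 1) + 7) + 3 = 12] +3 is outermost — subtract 3 both sides ⇒ sub: ((x + 1) - 1) + 7 = 9.
Step 2. [((x + 1) - 1) + 7 = 9] peel the +7: subtract 7 from each side, so sub: (x + 1) - 1 = 2.
Step 3. [(x + 1) - 1 = 2] the outer -1 inverts by adding 1 ⇒ sub: x + 1 = 3.
Step 4. [x + 1 = 3] peel the +1: subtract 1 from each side, so sub: x = 2.

Answer: x ∈ {2}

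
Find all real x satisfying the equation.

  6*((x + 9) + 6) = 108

Step 1. [6*((x + 9) + 6) = 108] LHS = 6·(…); ÷6 both sides. So div: (x + 9) + 6 = 18.
Step 2. [(x + 9) + 6 = 18] 6 comes off first (subtract 6), so sub: x + 9 = 12.
Step 3. [x + 9 = 12] the outer +9 inverts by subtracting 9 ⇒ sub: x = 3.

Answer: x ∈ {3}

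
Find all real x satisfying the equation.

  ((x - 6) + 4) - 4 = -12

Step 1. [((x - 6) + 4) - 4 = -12] the outer -4 inverts by adding 4 ⇒ sub: (x - 6) + 4 = -8.
Step 2. [(x - 6) + 4 = -8] 4 comes off first (subtract 4) ⇒ sub: x - 6 = -12.
Step 3. [x - 6 = -12] -6 is outermost — add 6 both sides, so sub: x = -6.

Answer: x ∈ {-6}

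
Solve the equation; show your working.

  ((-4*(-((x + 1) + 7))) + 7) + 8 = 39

Step 1. [((-4*(-((x + 1) + 7))) + 7) + 8 = 39] the outer +8 inverts by subtracting 8 ⇒ sub: (-4*(-((x + 1) + 7))) + 7 = 31.
Step 2. [(-4*(-((x + 1) + 7))) + 7 = 31] 7 comes off first (subtract 7). So sub: -4*(-((x + 1) + 7)) = 24.
Step 3. [-4*(-((x + 1) + 7)) = 24] divide by the outer -4. So div: -((x + 1) + 7) = -6.
Step 4. [-((x + 1) + 7) = -6] leading − — multiply by −1 ⇒ neg: (x + 1) + 7 = 6.
Step 5. [(x + 1) + 7 = 6] subtract 7: x sits inside (… + 7), so sub: x + 1 = -1.
Step 6. [x + 1 = -1] +1 is outermost — subtract 1 both sides ⇒ sub: x = -2.

Answer: x ∈ {-2}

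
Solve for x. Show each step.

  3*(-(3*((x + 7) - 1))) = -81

Step 1. [3*(-(3*((x + 7) - 1))) = -81] 3·(inner) — divide through by 3, so div: -(3*((x + 7) - 1)) = -27.
Step 2. [-(3*((x + 7) - 1)) = -27] leading − — multiply by −1 ⇒ neg: 3*((x + 7) - 1) = 27.
Step 3. [3*((x + 7) - 1) = 27] LHS = 3·(…); ÷3 both sides ⇒ div: (x + 7) - 1 = 9.
Step 4. [(x + 7) - 1 = 9] 1 comes off first (add 1), so sub: x + 7 = 10.
Step 5. [x + 7 = 10] subtract 7: x sits inside (… + 7) ⇒ sub: x = 3.

Answer: x ∈ {3}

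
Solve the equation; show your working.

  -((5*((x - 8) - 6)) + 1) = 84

Step 1. [-((5*((x - 8) - 6)) + 1) = 84] LHS negated; negate both sides ⇒ neg: (5*((x - 8) - 6)) + 1 = -84.
Step 2. [(5*((x - 8) - 6)) + 1 = -84] +1 is outermost — subtract 1 both sides, so sub: 5*((x - 8) - 6) = -85.
Step 3. [5*((x - 8) - 6) = -85] 5·(inner) — divide through by 5, so div: (x - 8) - 6 = -17.
Step 4. [(x - 8) - 6 = -17] the outer -6 inverts by adding 6 ⇒ sub: x - 8 = -11.
Step 5. [x - 8 = -11] the outer -8 inverts by adding 8, so sub: x = -3.

Answer: x ∈ {-3}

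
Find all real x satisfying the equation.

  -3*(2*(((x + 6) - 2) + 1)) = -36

Step 1. [-3*(2*(((x + 6) - 2) + 1)) = -36] -3 out front; divide by -3. So div: 2*(((x + 6) - 2) + 1) = 12.
Step 2. [2*(((x + 6) - 2) + 1) = 12] 2 out front; divide by 2 ⇒ div: ((x + 6) - 2) + 1 = 6.
Step 3. [((x + 6) - 2) + 1 = 6] subtract 1: x sits inside (… + 1), so sub: (x + 6) - 2 = 5.
Step 4. [(x + 6) - 2 = 5] 2 comes off first (add 2). So sub: x + 6 = 7.
Step 5. [x + 6 = 7] peel the +6: subtract 6 from each side ⇒ sub: x = 1.

Answer: x ∈ {1}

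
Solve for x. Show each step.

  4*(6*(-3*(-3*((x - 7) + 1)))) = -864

Step 1. [4*(6*(-3*(-3*((x - 7) + 1)))) = -864] 4 out front; divide by 4 ⇒ div: 6*(-3*(-3*((x - 7) + 1))) = -216.
Step 2. [6*(-3*(-3*((x - 7) + 1))) = -216] divide by the outer 6 ⇒ div: -3*(-3*((x - 7) + 1)) = -36.
Step 3. [-3*(-3*((x - 7) + 1)) = -36] -3 out front; divide by -3. So div: -3*((x - 7) + 1) = 12.
Step 4. [-3*((x - 7) + 1) = 12] divide by the outer -3 ⇒ div: (x - 7) + 1 = -4.
Step 5. [(x - 7) + 1 = -4] 1 comes off first (subtract 1), so sub: x - 7 = -5.
Step 6. [x - 7 = -5] add 7: x sits inside (… - 7) ⇒ sub: x = 2.

Answer: x ∈ {2}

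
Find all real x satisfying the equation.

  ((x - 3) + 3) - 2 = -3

Step 1. [((x - 3) + 3) - 2 = -3] -2 is outermost — add 2 both sides, so sub: (x - 3) + 3 = -1.
Step 2. [(x - 3) + 3 = -1] +3 is outermost — subtract 3 both sides. So sub: x - 3 = -4.
Step 3. [x - 3 = -4] peel the -3: add 3 from each side, so sub: x = -1.

Answer: x ∈ {-1}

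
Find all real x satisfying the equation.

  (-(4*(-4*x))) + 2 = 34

Step 1. [(-(4*(-4*x))) + 2 = 34] the outer +2 inverts by subtracting 2. So sub: -(4*(-4*x)) = 32.
Step 2. [-(4*(-4*x)) = 32] leading − — multiply by −1. So neg: 4*(-4*x) = -32.
Step 3. [4*(-4*x) = -32] 4·(inner) — divide through by 4, so div: -4*x = -8.
Step 4. [-4*x = -8] leading coefficient -4: divide by -4. So div: x = 2.

Answer: x ∈ {2}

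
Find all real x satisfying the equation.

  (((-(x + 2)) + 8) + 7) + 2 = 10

Step 1. [(((-(x + 2)) + 8) + 7) + 2 = 10] +2 is outermost — subtract 2 both sides ⇒ sub: ((-(x + 2)) + 8) + 7 = 8.
Step 2. [((-(x + 2)) + 8) + 7 = 8] peel the +7: subtract 7 from each side, so sub: (-(x + 2)) + 8 = 1.
Step 3. [(-(x + 2)) + 8 = 1] +8 is outermost — subtract 8 both sides. So sub: -(x + 2) = -7.
Step 4. [-(x + 2) = -7] flip signs both sides ⇒ neg: x + 2 = 7.
Step 5. [x + 2 = 7] the outer +2 inverts by subtracting 2. So sub: x = 5.

Answer: x ∈ {5}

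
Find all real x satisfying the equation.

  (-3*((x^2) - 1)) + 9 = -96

Step 1. [(-3*((x^2) - 1)) + 9 = -96] the outer +9 inverts by subtracting 9. So sub: -3*((x^2) - 1) = -105.
Step 2. [-3*((x^2) - 1) = -105] -3·(inner) — divide through by -3, so div: (x^2) - 1 = 35.
Step 3. [(x^2) - 1 = 35] -1 is outermost — add 1 both sides ⇒ sub: x^2 = 36.
Step 4. [x^2 = 36] 36 ≥ 0, LHS is (·)² — take ±√, so sqrt: x = 6 or -6.

Answer: x ∈ {-6, 6}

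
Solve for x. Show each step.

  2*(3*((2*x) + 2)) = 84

Step 1. [2*(3*((2*x) + 2)) = 84] 2 out front; divide by 2, so div: 3*((2*x) + 2) = 42.
Step 2. [3*((2*x) + 2) = 42] 3 out front; divide by 3. So div: (2*x) + 2 = 14.
Step 3. [(2*x) + 2 = 14] peel the +2: subtract 2 from each side, so sub: 2*x = 12.
Step 4. [2*x = 12] 2 out front; divide by 2. So div: x = 6.

Answer: x ∈ {6}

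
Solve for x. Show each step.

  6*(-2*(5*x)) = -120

Step 1. [6*(-2*(5*x)) = -120] 6·(inner) — divide through by 6. So div: -2*(5*x) = -20.
Step 2. [-2*(5*x) = -20] LHS = -2·(…); ÷-2 both sides. So div: 5*x = 10.
Step 3. [5*x = 10] 5·(inner) — divide through by 5, so div: x = 2.

Answer: x ∈ {2}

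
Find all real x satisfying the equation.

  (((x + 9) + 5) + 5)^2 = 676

Step 1. [(((x + 9) + 5) + 5)^2 = 676] 676 ≥ 0, LHS is (·)² — take ±√. So sqrt: ((x + 9) + 5) + 5 = 26 or -26.
Step 2. [((x + 9) + 5) + 5 = 26 or -26] peel the +5: subtract 5 from each side. So sub: (x + 9) + 5 = 21 or -31.
Step 3. [(x + 9) + 5 = 21 or -31] subtract 5: x sits inside (… + 5) ⇒ sub: x + 9 = 16 or -36.
Step 4. [x + 9 = 16 or -36] 9 comes off first (subtract 9) ⇒ sub: x = 7 or -45.

Answer: x ∈ {-45, 7}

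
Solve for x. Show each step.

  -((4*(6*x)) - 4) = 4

Step 1. [-((4*(6*x)) - 4) = 4] flip signs both sides. So neg: (4*(6*x)) - 4 = -4.
Step 2. [(4*(6*x)) - 4 = -4] common factor 4 (LHS and -4) — divide through ⇒ factor: (6*x) - 1 = -1.
Step 3. [(6*x) - 1 = -1] -1 is outermost — add 1 both sides ⇒ sub: 6*x = 0.
Step 4. [6*x = 0] divide by the outer 6. So div: x = 0.

Answer: x ∈ {0}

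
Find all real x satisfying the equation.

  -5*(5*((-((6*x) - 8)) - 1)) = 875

Step 1. [-5*(5*((-((6*x) - 8)) - 1)) = 875] -5·(inner) — divide through by -5 ⇒ div: 5*((-((6*x) - 8)) - 1) = -175.
Step 2. [5*((-((6*x) - 8)) - 1) = -175] LHS = 5·(…); ÷5 both sides ⇒ div: (-((6*x) - 8)) - 1 = -35.
Step 3. [(-((6*x) - 8)) - 1 = -35] peel the -1: add 1 from each side ⇒ sub: -((6*x) - 8) = -34.
Step 4. [-((6*x) - 8) = -34] flip signs both sides. So neg: (6*x) - 8 = 34.
Step 5. [(6*x) - 8 = 34] -8 is outermost — add 8 both sides ⇒ sub: 6*x = 42.
Step 6. [6*x = 42] 6·(inner) — divide through by 6. So div: x = 7.

Answer: x ∈ {7}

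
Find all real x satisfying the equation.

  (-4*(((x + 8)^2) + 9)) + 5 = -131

Step 1. [(-4*(((x + 8)^2) + 9)) + 5 = -131] peel the +5: subtract 5 from each side. So sub: -4*(((x + 8)^2) + 9) = -136.
Step 2. [-4*(((x + 8)^2) + 9) = -136] LHS = -4·(…); ÷-4 both sides. So div: ((x + 8)^2) + 9 = 34.
Step 3. [((x + 8)^2) + 9 = 34] subtract 9: x sits inside (… + 9) ⇒ sub: (x + 8)^2 = 25.
Step 4. [(x + 8)^2 = 25] LHS squared, RHS 25 ≥ 0: apply √ (±). So sqrt: x + 8 = 5 or -5.
Step 5. [x + 8 = 5 or -5] 8 comes off first (subtract 8). So sub: x = -3 or -13.

Answer: x ∈ {-13, -3}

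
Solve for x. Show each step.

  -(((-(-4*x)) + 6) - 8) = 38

Step 1. [-(((-(-4*x)) + 6) - 8) = 38] leading − — multiply by −1. So neg: ((-(-4*x)) + 6) - 8 = -38.
Step 2. [((-(-4*x)) + 6) - 8 = -38] -8 is outermost — add 8 both sides ⇒ sub: (-(-4*x)) + 6 = -30.
Step 3. [(-(-4*x)) + 6 = -30] 6 comes off first (subtract 6). So sub: -(-4*x) = -36.
Step 4. [-(-4*x) = -36] leading − — multiply by −1 ⇒ neg: -4*x = 36.
Step 5. [-4*x = 36] divide by the outer -4. So div: x = -9.

Answer: x ∈ {-9}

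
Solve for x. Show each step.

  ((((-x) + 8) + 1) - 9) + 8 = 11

Step 1. [((((-x) + 8) + 1) - 9) + 8 = 11] the outer +8 inverts by subtracting 8, so sub: (((-x) + 8) + 1) - 9 = 3.
Step 2. [(((-x) + 8) + 1) - 9 = 3] add 9: x sits inside (… - 9). So sub: ((-x) + 8) + 1 = 12.
Step 3. [((-x) + 8) + 1 = 12] the outer +1 inverts by subtracting 1, so sub: (-x) + 8 = 11.
Step 4. [(-x) + 8 = 11] subtract 8: x sits inside (… + 8) ⇒ sub: -x = 3.
Step 5. [-x = 3] flip signs both sides, so neg: x = -3.

Answer: x ∈ {-3}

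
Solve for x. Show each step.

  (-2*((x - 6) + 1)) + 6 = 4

Step 1. [(-2*((x - 6) + 1)) + 6 = 4] -2 divides every term; factor it out ⇒ factor: ((x - 6) + 1) - 3 = -2.
Step 2. [((x - 6) + 1) - 3 = -2] add 3: x sits inside (… - 3) ⇒ sub: (x - 6) + 1 = 1.
Step 3. [(x - 6) + 1 = 1] subtract 1: x sits inside (… + 1) ⇒ sub: x - 6 = 0.
Step 4. [x - 6 = 0] peel the -6: add 6 from each side. So sub: x = 6.

Answer: x ∈ {6}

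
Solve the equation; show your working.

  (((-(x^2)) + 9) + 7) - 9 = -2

Step 1. [(((-(x^2)) + 9) + 7) - 9 = -2] peel the -9: add 9 from each side. So sub: ((-(x^2)) + 9) + 7 = 7.
Step 2. [((-(x^2)) + 9) + 7 = 7] subtract 7: x sits inside (… + 7). So sub: (-(x^2)) + 9 = 0.
Step 3. [(-(x^2)) + 9 = 0] +9 is outermost — subtract 9 both sides. So sub: -(x^2) = -9.
Step 4. [-(x^2) = -9] flip signs both sides, so neg: x^2 = 9.
Step 5. [x^2 = 9] LHS squared, RHS 9 ≥ 0: apply √ (±), so sqrt: x = 3 or -3.

Answer: x ∈ {-3, 3}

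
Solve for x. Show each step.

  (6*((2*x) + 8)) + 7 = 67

Step 1. [(6*((2*x) + 8)) + 7 = 67] peel the +7: subtract 7 from each side. So sub: 6*((2*x) + 8) = 60.
Step 2. [6*((2*x) + 8) = 60] 6·(inner) — divide through by 6, so div: (2*x) + 8 = 10.
Step 3. [(2*x) + 8 = 10] common factor 2 (LHS and 10) — divide through, so factor: x + 4 = 5.
Step 4. [x + 4 = 5] the outer +4 inverts by subtracting 4, so sub: x = 1.

Answer: x ∈ {1}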